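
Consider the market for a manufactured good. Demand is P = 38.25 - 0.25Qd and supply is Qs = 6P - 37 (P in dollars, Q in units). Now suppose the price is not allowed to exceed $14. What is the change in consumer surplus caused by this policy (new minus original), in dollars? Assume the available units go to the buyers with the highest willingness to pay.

122.5

Rearranging demand gives Qd = 153 - 4P. Equilibrium: 153 - 4P = 6P - 37, so 190 = 10P and P* = 19, Q* = 77.
The ceiling of 14 is below the equilibrium price 19, so it binds.
At P = 14: Qd = 153 - 4·14 = 97 and Qs = 6·14 - 37 = 47.
Consumer surplus without the control is ½ · (38.25 - 19) · 77 = 741.125.
With the ceiling, 47 units are sold at 14 (assume they go to the highest-value buyers). The demand price at Q = 47 is 26.5, so CS = ½ · [(38.25 - 14) + (26.5 - 14)] · 47 = 863.625.
Change in consumer surplus = 863.625 - 741.125 = 122.5.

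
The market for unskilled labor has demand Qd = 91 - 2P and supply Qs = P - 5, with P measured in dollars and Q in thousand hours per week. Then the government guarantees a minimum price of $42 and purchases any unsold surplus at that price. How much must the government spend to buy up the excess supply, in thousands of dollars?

1260

Without the control the market clears where 91 - 2P = P - 5, i.e. P* = 32 and Q* = 27.
Because the floor (42) lies above the market-clearing price, it is binding.
At P = 42: Qd = 91 - 2·42 = 7 and Qs = 42 - 5 = 37.
Surplus = Qs - Qd = 30.
Government expenditure = surplus × support price = 30 × 42 = 1260.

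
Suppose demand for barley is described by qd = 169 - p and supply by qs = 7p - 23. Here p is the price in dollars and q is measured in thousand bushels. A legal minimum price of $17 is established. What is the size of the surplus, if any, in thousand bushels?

0

Setting quantity demanded equal to quantity supplied, 169 - p = 7p - 23, gives p* = 24 and q* = 145.
Since 17 is below p* = 24, the floor does not bind and the free-market outcome prevails.
Since the control does not bind, there is no surplus.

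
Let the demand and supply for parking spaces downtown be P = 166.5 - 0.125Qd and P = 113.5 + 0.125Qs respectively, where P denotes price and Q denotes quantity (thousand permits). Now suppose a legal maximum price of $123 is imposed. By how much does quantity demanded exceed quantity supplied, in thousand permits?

272

Rearranging demand gives Qd = 1332 - 8P; rearranging supply gives Qs = 8P - 908. Setting quantity demanded equal to quantity supplied, 1332 - 8P = 8P - 908, gives P* = 140 and Q* = 212.
Because the ceiling (123) lies below the market-clearing price, it is binding.
At P = 123: Qd = 1332 - 8·123 = 348 and Qs = 8·123 - 908 = 76.
Shortage = Qd - Qs = 348 - 76 = 272.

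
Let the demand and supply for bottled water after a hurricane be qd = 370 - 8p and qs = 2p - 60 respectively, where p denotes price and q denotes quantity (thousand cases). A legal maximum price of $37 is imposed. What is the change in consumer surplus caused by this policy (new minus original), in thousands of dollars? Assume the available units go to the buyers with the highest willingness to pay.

75

Setting quantity demanded equal to quantity supplied, 370 - 8p = 2p - 60, gives p* = 43 and q* = 26.
Since 37 < 43, the ceiling is binding.
At p = 37: qd = 370 - 8·37 = 74 and qs = 2·37 - 60 = 14.
Consumer surplus without the control is ½ · (46.25 - 43) · 26 = 42.25.
With the ceiling, 14 units are sold at 37 (assume they go to the highest-value buyers). The demand price at q = 14 is 44.5, so CS = ½ · [(46.25 - 37) + (44.5 - 37)] · 14 = 117.25.
Change in consumer surplus = 117.25 - 42.25 = 75.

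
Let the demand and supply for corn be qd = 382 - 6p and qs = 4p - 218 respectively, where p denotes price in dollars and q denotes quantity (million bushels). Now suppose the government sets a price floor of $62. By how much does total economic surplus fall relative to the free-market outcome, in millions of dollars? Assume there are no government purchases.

Equilibrium: 382 - 6p = 4p - 218, so 600 = 10p and p* = 60, q* = 22.
The floor of 62 is above the equilibrium price 60, so it binds.
At p = 62: qd = 382 - 6·62 = 10 and qs = 4·62 - 218 = 30.
Quantity traded falls to 10. At q = 10 the demand price is (382 - 10)/6 = 62 and the supply price is (218 + 10)/4 = 57.
Deadweight loss = ½ · (62 - 57) · (22 - 10) = ½ · 5 · 12 = 30.

30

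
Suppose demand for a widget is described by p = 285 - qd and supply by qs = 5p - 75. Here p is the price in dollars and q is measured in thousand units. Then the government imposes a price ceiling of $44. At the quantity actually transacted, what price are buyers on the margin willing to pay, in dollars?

140

Rearranging demand gives qd = 285 - p. Equilibrium: 285 - p = 5p - 75, so 360 = 6p and p* = 60, q* = 225.
Because the ceiling (44) lies below the market-clearing price, it is binding.
At p = 44: qd = 285 - 44 = 241 and qs = 5·44 - 75 = 145.
Only 145 units reach the market. On the demand curve, the marginal buyer's willingness to pay at q = 145 is (285 - 145) = 140.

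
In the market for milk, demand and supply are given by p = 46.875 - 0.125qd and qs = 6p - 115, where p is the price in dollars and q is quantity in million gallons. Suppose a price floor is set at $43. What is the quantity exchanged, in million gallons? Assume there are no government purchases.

31

Rearranging demand gives qd = 375 - 8p. Equilibrium: 375 - 8p = 6p - 115, so 490 = 14p and p* = 35, q* = 95.
Since 43 > 35, the floor is binding.
At p = 43: qd = 375 - 8·43 = 31 and qs = 6·43 - 115 = 143.
The quantity actually transacted is the short side, demand: 31.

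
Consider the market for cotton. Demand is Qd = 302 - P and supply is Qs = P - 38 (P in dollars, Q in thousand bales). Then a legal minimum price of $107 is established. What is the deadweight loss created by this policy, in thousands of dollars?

0

In a free market, 302 - P = P - 38 gives the equilibrium P* = 170, Q* = 132.
Since 107 is below P* = 170, the floor does not bind and the free-market outcome prevails.
Since the control does not bind, no trades are prevented and deadweight loss is zero.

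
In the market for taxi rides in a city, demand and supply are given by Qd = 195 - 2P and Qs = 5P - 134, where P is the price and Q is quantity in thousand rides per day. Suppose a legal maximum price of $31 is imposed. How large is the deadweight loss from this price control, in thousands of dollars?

Without the control the market clears where 195 - 2P = 5P - 134, i.e. P* = 47 and Q* = 101.
Because the ceiling (31) lies below the market-clearing price, it is binding.
At P = 31: Qd = 195 - 2·31 = 133 and Qs = 5·31 - 134 = 21.
Quantity traded falls to 21. At Q = 21 the demand price is (195 - 21)/2 = 87 and the supply price is (134 + 21)/5 = 31.
Deadweight loss = ½ · (87 - 31) · (101 - 21) = ½ · 56 · 80 = 2240.

2240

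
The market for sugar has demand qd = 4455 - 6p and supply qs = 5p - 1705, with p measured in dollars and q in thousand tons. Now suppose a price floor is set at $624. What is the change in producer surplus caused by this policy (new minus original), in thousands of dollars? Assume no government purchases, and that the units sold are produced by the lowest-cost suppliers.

30758.4

Setting quantity demanded equal to quantity supplied, 4455 - 6p = 5p - 1705, gives p* = 560 and q* = 1095.
Because the floor (624) lies above the market-clearing price, it is binding.
At p = 624: qd = 4455 - 6·624 = 711 and qs = 5·624 - 1705 = 1415.
Producer surplus without the control is ½ · (560 - 341) · 1095 = 119902.5.
With the floor, 711 units are sold at 624. The supply price at q = 711 is 483.2, so PS = ½ · [(624 - 341) + (624 - 483.2)] · 711 = 150660.9.
Change in producer surplus = 150660.9 - 119902.5 = 30758.4.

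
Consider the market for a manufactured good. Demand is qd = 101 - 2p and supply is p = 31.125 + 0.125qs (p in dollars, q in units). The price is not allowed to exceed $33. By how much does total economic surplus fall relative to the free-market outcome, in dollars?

Rearranging supply gives qs = 8p - 249. Equilibrium: 101 - 2p = 8p - 249, so 350 = 10p and p* = 35, q* = 31.
Because the ceiling (33) lies below the market-clearing price, it is binding.
At p = 33: qd = 101 - 2·33 = 35 and qs = 8·33 - 249 = 15.
Quantity traded falls to 15. At q = 15 the demand price is (101 - 15)/2 = 43 and the supply price is (249 + 15)/8 = 33.
Deadweight loss = ½ · (43 - 33) · (31 - 15) = ½ · 10 · 16 = 80.

80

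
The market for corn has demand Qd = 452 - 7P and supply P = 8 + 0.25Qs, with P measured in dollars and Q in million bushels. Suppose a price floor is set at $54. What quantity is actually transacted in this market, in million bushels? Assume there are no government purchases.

Rearranging supply gives Qs = 4P - 32. In a free market, 452 - 7P = 4P - 32 gives the equilibrium P* = 44, Q* = 144.
Since 54 > 44, the floor is binding.
At P = 54: Qd = 452 - 7·54 = 74 and Qs = 4·54 - 32 = 184.
The quantity actually transacted is the short side, demand: 74.

74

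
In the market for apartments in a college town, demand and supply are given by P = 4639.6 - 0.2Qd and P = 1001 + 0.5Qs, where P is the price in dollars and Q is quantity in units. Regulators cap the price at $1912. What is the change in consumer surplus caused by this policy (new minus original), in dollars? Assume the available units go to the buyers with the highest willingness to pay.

1935798.4

Rearranging demand gives Qd = 23198 - 5P; rearranging supply gives Qs = 2P - 2002. Without the control the market clears where 23198 - 5P = 2P - 2002, i.e. P* = 3600 and Q* = 5198.
Since 1912 < 3600, the ceiling is binding.
At P = 1912: Qd = 23198 - 5·1912 = 13638 and Qs = 2·1912 - 2002 = 1822.
Consumer surplus without the control is ½ · (4639.6 - 3600) · 5198 = 2701920.4.
With the ceiling, 1822 units are sold at 1912 (assume they go to the highest-value buyers). The demand price at Q = 1822 is 4275.2, so CS = ½ · [(4639.6 - 1912) + (4275.2 - 1912)] · 1822 = 4637718.8.
Change in consumer surplus = 4637718.8 - 2701920.4 = 1935798.4.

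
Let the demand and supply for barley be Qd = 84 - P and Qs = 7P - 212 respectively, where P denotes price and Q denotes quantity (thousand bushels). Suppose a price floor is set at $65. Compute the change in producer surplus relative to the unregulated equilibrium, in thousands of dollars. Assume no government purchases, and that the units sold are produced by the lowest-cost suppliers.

476

Equilibrium: 84 - P = 7P - 212, so 296 = 8P and P* = 37, Q* = 47.
The floor of 65 is above the equilibrium price 37, so it binds.
At P = 65: Qd = 84 - 65 = 19 and Qs = 7·65 - 212 = 243.
Producer surplus without the control is ½ · (37 - 212/7) · 47 = 2209/14.
With the floor, 19 units are sold at 65. The supply price at Q = 19 is 33, so PS = ½ · [(65 - 212/7) + (65 - 33)] · 19 = 8873/14.
Change in producer surplus = 8873/14 - 2209/14 = 476.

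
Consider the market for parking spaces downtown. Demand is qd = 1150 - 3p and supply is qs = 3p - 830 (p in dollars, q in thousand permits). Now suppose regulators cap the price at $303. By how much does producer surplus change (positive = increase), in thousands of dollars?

Setting quantity demanded equal to quantity supplied, 1150 - 3p = 3p - 830, gives p* = 330 and q* = 160.
Because the ceiling (303) lies below the market-clearing price, it is binding.
At p = 303: qd = 1150 - 3·303 = 241 and qs = 3·303 - 830 = 79.
Producer surplus without the control is ½ · (330 - 830/3) · 160 = 12800/3.
With the ceiling, producers sell 79 units at 303, so PS = ½ · (303 - 830/3) · 79 = 6241/6.
Change in producer surplus = 6241/6 - 12800/3 = -3226.5.

-3226.5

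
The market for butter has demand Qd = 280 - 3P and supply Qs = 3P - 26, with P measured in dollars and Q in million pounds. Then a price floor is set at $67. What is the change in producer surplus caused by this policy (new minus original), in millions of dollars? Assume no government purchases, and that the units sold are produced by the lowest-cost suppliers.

880

In a free market, 280 - 3P = 3P - 26 gives the equilibrium P* = 51, Q* = 127.
The floor of 67 is above the equilibrium price 51, so it binds.
At P = 67: Qd = 280 - 3·67 = 79 and Qs = 3·67 - 26 = 175.
Producer surplus without the control is ½ · (51 - 26/3) · 127 = 16129/6.
With the floor, 79 units are sold at 67. The supply price at Q = 79 is 35, so PS = ½ · [(67 - 26/3) + (67 - 35)] · 79 = 21409/6.
Change in producer surplus = 21409/6 - 16129/6 = 880.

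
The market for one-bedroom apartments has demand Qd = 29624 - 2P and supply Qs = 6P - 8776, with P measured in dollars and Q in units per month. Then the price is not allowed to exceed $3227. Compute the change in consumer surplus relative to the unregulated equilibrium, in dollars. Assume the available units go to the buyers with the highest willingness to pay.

-5617183

Setting quantity demanded equal to quantity supplied, 29624 - 2P = 6P - 8776, gives P* = 4800 and Q* = 20024.
Since 3227 < 4800, the ceiling is binding.
At P = 3227: Qd = 29624 - 2·3227 = 23170 and Qs = 6·3227 - 8776 = 10586.
Consumer surplus without the control is ½ · (14812 - 4800) · 20024 = 100240144.
With the ceiling, 10586 units are sold at 3227 (assume they go to the highest-value buyers). The demand price at Q = 10586 is 9519, so CS = ½ · [(14812 - 3227) + (9519 - 3227)] · 10586 = 94622961.
Change in consumer surplus = 94622961 - 100240144 = -5617183.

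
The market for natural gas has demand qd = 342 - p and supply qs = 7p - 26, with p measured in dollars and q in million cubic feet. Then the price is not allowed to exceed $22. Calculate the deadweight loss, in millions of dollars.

16128

In a free market, 342 - p = 7p - 26 gives the equilibrium p* = 46, q* = 296.
Because the ceiling (22) lies below the market-clearing price, it is binding.
At p = 22: qd = 342 - 22 = 320 and qs = 7·22 - 26 = 128.
Quantity traded falls to 128. At q = 128 the demand price is 342 - 128 = 214 and the supply price is (26 + 128)/7 = 22.
Deadweight loss = ½ · (214 - 22) · (296 - 128) = ½ · 192 · 168 = 16128.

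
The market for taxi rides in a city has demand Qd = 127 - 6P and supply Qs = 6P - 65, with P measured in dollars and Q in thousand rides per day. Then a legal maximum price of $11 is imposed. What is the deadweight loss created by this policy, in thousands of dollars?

150

Setting quantity demanded equal to quantity supplied, 127 - 6P = 6P - 65, gives P* = 16 and Q* = 31.
The ceiling of 11 is below the equilibrium price 16, so it binds.
At P = 11: Qd = 127 - 6·11 = 61 and Qs = 6·11 - 65 = 1.
Quantity traded falls to 1. At Q = 1 the demand price is (127 - 1)/6 = 21 and the supply price is (65 + 1)/6 = 11.
Deadweight loss = ½ · (21 - 11) · (31 - 1) = ½ · 10 · 30 = 150.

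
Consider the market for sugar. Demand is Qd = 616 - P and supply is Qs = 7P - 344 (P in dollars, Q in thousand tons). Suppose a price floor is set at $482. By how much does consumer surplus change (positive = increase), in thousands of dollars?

-114030

Setting quantity demanded equal to quantity supplied, 616 - P = 7P - 344, gives P* = 120 and Q* = 496.
The floor of 482 is above the equilibrium price 120, so it binds.
At P = 482: Qd = 616 - 482 = 134 and Qs = 7·482 - 344 = 3030.
Consumer surplus without the control is ½ · (616 - 120) · 496 = 123008.
With the floor, consumers buy 134 units at 482, so CS = ½ · (616 - 482) · 134 = 8978.
Change in consumer surplus = 8978 - 123008 = -114030.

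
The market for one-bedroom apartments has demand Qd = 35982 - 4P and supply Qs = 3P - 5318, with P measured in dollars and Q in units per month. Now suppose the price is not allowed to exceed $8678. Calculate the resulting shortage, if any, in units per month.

In a free market, 35982 - 4P = 3P - 5318 gives the equilibrium P* = 5900, Q* = 12382.
The ceiling of 8678 is above the equilibrium price 5900, so it is not binding; the market clears at P* = 5900, Q* = 12382.
Since the control does not bind, there is no shortage.

0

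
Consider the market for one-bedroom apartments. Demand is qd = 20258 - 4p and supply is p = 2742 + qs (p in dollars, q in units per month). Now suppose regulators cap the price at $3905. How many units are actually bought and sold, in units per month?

1163

Rearranging supply gives qs = p - 2742. Without the control the market clears where 20258 - 4p = p - 2742, i.e. p* = 4600 and q* = 1858.
Since 3905 < 4600, the ceiling is binding.
At p = 3905: qd = 20258 - 4·3905 = 4638 and qs = 3905 - 2742 = 1163.
The quantity actually transacted is the short side, supply: 1163.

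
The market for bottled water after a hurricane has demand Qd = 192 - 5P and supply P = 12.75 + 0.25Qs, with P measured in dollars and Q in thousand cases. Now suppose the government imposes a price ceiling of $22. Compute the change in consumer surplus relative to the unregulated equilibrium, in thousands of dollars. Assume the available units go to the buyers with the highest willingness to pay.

145

Rearranging supply gives Qs = 4P - 51. Equilibrium: 192 - 5P = 4P - 51, so 243 = 9P and P* = 27, Q* = 57.
Since 22 < 27, the ceiling is binding.
At P = 22: Qd = 192 - 5·22 = 82 and Qs = 4·22 - 51 = 37.
Consumer surplus without the control is ½ · (38.4 - 27) · 57 = 324.9.
With the ceiling, 37 units are sold at 22 (assume they go to the highest-value buyers). The demand price at Q = 37 is 31, so CS = ½ · [(38.4 - 22) + (31 - 22)] · 37 = 469.9.
Change in consumer surplus = 469.9 - 324.9 = 145.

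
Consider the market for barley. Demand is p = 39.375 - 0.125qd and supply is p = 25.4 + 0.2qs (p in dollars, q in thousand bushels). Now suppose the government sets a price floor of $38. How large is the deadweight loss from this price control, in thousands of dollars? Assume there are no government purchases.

Rearranging demand gives qd = 315 - 8p; rearranging supply gives qs = 5p - 127. Setting quantity demanded equal to quantity supplied, 315 - 8p = 5p - 127, gives p* = 34 and q* = 43.
Since 38 > 34, the floor is binding.
At p = 38: qd = 315 - 8·38 = 11 and qs = 5·38 - 127 = 63.
Quantity traded falls to 11. At q = 11 the demand price is (315 - 11)/8 = 38 and the supply price is (127 + 11)/5 = 27.6.
Deadweight loss = ½ · (38 - 27.6) · (43 - 11) = ½ · 10.4 · 32 = 166.4.

166.4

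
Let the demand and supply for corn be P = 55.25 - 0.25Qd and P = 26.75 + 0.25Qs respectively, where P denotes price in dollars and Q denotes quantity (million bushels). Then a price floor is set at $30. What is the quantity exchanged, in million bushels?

57

Rearranging demand gives Qd = 221 - 4P; rearranging supply gives Qs = 4P - 107. In a free market, 221 - 4P = 4P - 107 gives the equilibrium P* = 41, Q* = 57.
The floor of 30 is below the equilibrium price 41, so it is not binding; the market clears at P* = 41, Q* = 57.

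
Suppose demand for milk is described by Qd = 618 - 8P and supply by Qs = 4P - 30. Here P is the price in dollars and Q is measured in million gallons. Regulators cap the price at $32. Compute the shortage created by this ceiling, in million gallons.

264

In a free market, 618 - 8P = 4P - 30 gives the equilibrium P* = 54, Q* = 186.
The ceiling of 32 is below the equilibrium price 54, so it binds.
At P = 32: Qd = 618 - 8·32 = 362 and Qs = 4·32 - 30 = 98.
Shortage = Qd - Qs = 362 - 98 = 264.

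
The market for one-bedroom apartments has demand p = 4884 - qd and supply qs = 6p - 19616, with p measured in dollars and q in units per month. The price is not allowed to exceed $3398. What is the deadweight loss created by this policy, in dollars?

Rearranging demand gives qd = 4884 - p. Without the control the market clears where 4884 - p = 6p - 19616, i.e. p* = 3500 and q* = 1384.
The ceiling of 3398 is below the equilibrium price 3500, so it binds.
At p = 3398: qd = 4884 - 3398 = 1486 and qs = 6·3398 - 19616 = 772.
Quantity traded falls to 772. At q = 772 the demand price is 4884 - 772 = 4112 and the supply price is (19616 + 772)/6 = 3398.
Deadweight loss = ½ · (4112 - 3398) · (1384 - 772) = ½ · 714 · 612 = 218484.

218484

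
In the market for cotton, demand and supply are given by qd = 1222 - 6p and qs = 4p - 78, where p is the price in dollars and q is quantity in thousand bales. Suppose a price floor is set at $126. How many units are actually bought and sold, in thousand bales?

Setting quantity demanded equal to quantity supplied, 1222 - 6p = 4p - 78, gives p* = 130 and q* = 442.
Since 126 is below p* = 130, the floor does not bind and the free-market outcome prevails.

442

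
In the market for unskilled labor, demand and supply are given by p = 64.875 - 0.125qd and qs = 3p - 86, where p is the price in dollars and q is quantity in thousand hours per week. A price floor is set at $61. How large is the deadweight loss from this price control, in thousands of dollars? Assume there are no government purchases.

Rearranging demand gives qd = 519 - 8p. Setting quantity demanded equal to quantity supplied, 519 - 8p = 3p - 86, gives p* = 55 and q* = 79.
Because the floor (61) lies above the market-clearing price, it is binding.
At p = 61: qd = 519 - 8·61 = 31 and qs = 3·61 - 86 = 97.
Quantity traded falls to 31. At q = 31 the demand price is (519 - 31)/8 = 61 and the supply price is (86 + 31)/3 = 39.
Deadweight loss = ½ · (61 - 39) · (79 - 31) = ½ · 22 · 48 = 528.

528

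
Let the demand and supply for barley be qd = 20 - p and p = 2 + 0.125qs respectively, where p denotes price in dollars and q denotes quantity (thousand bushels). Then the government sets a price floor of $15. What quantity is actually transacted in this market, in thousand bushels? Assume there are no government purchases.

5

Rearranging supply gives qs = 8p - 16. Equilibrium: 20 - p = 8p - 16, so 36 = 9p and p* = 4, q* = 16.
The floor of 15 is above the equilibrium price 4, so it binds.
At p = 15: qd = 20 - 15 = 5 and qs = 8·15 - 16 = 104.
The quantity actually transacted is the short side, demand: 5.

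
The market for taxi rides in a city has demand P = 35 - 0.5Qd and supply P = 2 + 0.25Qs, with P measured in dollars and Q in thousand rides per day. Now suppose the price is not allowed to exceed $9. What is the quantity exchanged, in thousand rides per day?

28

Rearranging demand gives Qd = 70 - 2P; rearranging supply gives Qs = 4P - 8. Setting quantity demanded equal to quantity supplied, 70 - 2P = 4P - 8, gives P* = 13 and Q* = 44.
Since 9 < 13, the ceiling is binding.
At P = 9: Qd = 70 - 2·9 = 52 and Qs = 4·9 - 8 = 28.
The quantity actually transacted is the short side, supply: 28.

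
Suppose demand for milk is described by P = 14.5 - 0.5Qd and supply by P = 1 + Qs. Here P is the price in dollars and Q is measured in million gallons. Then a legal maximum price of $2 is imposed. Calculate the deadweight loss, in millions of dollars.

48

Rearranging demand gives Qd = 29 - 2P; rearranging supply gives Qs = P - 1. Equilibrium: 29 - 2P = P - 1, so 30 = 3P and P* = 10, Q* = 9.
Because the ceiling (2) lies below the market-clearing price, it is binding.
At P = 2: Qd = 29 - 2·2 = 25 and Qs = 2 - 1 = 1.
Quantity traded falls to 1. At Q = 1 the demand price is (29 - 1)/2 = 14 and the supply price is 1 + 1 = 2.
Deadweight loss = ½ · (14 - 2) · (9 - 1) = ½ · 12 · 8 = 48.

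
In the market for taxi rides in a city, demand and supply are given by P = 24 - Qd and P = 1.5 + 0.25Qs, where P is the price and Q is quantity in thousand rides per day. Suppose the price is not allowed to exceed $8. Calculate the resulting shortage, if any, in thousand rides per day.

Rearranging demand gives Qd = 24 - P; rearranging supply gives Qs = 4P - 6. Without the control the market clears where 24 - P = 4P - 6, i.e. P* = 6 and Q* = 18.
The ceiling of 8 is above the equilibrium price 6, so it is not binding; the market clears at P* = 6, Q* = 18.
Since the control does not bind, there is no shortage.

0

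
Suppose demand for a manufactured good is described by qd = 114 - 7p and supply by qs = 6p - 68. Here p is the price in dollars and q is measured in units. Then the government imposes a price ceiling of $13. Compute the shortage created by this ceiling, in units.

13

In a free market, 114 - 7p = 6p - 68 gives the equilibrium p* = 14, q* = 16.
Because the ceiling (13) lies below the market-clearing price, it is binding.
At p = 13: qd = 114 - 7·13 = 23 and qs = 6·13 - 68 = 10.
Shortage = qd - qs = 23 - 10 = 13.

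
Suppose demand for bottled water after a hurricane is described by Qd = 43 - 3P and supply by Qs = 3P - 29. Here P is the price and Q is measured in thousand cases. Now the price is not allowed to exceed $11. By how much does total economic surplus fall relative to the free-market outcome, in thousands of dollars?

Equilibrium: 43 - 3P = 3P - 29, so 72 = 6P and P* = 12, Q* = 7.
Because the ceiling (11) lies below the market-clearing price, it is binding.
At P = 11: Qd = 43 - 3·11 = 10 and Qs = 3·11 - 29 = 4.
Quantity traded falls to 4. At Q = 4 the demand price is (43 - 4)/3 = 13 and the supply price is (29 + 4)/3 = 11.
Deadweight loss = ½ · (13 - 11) · (7 - 4) = ½ · 2 · 3 = 3.

3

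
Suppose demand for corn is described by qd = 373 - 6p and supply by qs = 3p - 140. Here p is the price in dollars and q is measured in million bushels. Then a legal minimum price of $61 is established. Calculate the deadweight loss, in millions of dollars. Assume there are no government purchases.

In a free market, 373 - 6p = 3p - 140 gives the equilibrium p* = 57, q* = 31.
The floor of 61 is above the equilibrium price 57, so it binds.
At p = 61: qd = 373 - 6·61 = 7 and qs = 3·61 - 140 = 43.
Quantity traded falls to 7. At q = 7 the demand price is (373 - 7)/6 = 61 and the supply price is (140 + 7)/3 = 49.
Deadweight loss = ½ · (61 - 49) · (31 - 7) = ½ · 12 · 24 = 144.

144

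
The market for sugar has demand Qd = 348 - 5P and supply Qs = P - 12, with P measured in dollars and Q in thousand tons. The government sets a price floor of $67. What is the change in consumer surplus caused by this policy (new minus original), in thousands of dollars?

-213.5

Equilibrium: 348 - 5P = P - 12, so 360 = 6P and P* = 60, Q* = 48.
Because the floor (67) lies above the market-clearing price, it is binding.
At P = 67: Qd = 348 - 5·67 = 13 and Qs = 67 - 12 = 55.
Consumer surplus without the control is ½ · (69.6 - 60) · 48 = 230.4.
With the floor, consumers buy 13 units at 67, so CS = ½ · (69.6 - 67) · 13 = 16.9.
Change in consumer surplus = 16.9 - 230.4 = -213.5.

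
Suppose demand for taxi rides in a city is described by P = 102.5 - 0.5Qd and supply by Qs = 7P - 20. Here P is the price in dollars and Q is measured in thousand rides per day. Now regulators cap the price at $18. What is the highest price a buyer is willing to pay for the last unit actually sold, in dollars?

49.5

Rearranging demand gives Qd = 205 - 2P. Setting quantity demanded equal to quantity supplied, 205 - 2P = 7P - 20, gives P* = 25 and Q* = 155.
The ceiling of 18 is below the equilibrium price 25, so it binds.
At P = 18: Qd = 205 - 2·18 = 169 and Qs = 7·18 - 20 = 106.
Only 106 units reach the market. On the demand curve, the marginal buyer's willingness to pay at Q = 106 is (205 - 106)/2 = 49.5.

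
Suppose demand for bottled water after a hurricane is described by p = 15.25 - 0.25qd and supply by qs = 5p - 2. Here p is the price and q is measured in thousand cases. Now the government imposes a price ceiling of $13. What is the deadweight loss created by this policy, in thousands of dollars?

Rearranging demand gives qd = 61 - 4p. Setting quantity demanded equal to quantity supplied, 61 - 4p = 5p - 2, gives p* = 7 and q* = 33.
The ceiling of 13 is above the equilibrium price 7, so it is not binding; the market clears at p* = 7, q* = 33.
Since the control does not bind, no trades are prevented and deadweight loss is zero.

0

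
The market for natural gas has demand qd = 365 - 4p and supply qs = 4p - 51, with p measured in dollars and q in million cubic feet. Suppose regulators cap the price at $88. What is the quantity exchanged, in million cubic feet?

157

In a free market, 365 - 4p = 4p - 51 gives the equilibrium p* = 52, q* = 157.
Since 88 is above p* = 52, the ceiling does not bind and the free-market outcome prevails.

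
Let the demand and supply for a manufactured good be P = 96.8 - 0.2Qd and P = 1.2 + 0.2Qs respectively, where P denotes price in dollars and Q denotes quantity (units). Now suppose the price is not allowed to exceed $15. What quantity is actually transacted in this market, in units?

Rearranging demand gives Qd = 484 - 5P; rearranging supply gives Qs = 5P - 6. Setting quantity demanded equal to quantity supplied, 484 - 5P = 5P - 6, gives P* = 49 and Q* = 239.
The ceiling of 15 is below the equilibrium price 49, so it binds.
At P = 15: Qd = 484 - 5·15 = 409 and Qs = 5·15 - 6 = 69.
The quantity actually transacted is the short side, supply: 69.

69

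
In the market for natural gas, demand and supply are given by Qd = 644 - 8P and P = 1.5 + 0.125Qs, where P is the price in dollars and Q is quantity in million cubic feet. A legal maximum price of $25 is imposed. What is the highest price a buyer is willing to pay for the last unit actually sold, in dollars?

57

Rearranging supply gives Qs = 8P - 12. Equilibrium: 644 - 8P = 8P - 12, so 656 = 16P and P* = 41, Q* = 316.
Because the ceiling (25) lies below the market-clearing price, it is binding.
At P = 25: Qd = 644 - 8·25 = 444 and Qs = 8·25 - 12 = 188.
Only 188 units reach the market. On the demand curve, the marginal buyer's willingness to pay at Q = 188 is (644 - 188)/8 = 57.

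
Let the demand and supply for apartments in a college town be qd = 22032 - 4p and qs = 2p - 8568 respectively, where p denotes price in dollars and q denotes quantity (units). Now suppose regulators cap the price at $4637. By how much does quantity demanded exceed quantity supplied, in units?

Setting quantity demanded equal to quantity supplied, 22032 - 4p = 2p - 8568, gives p* = 5100 and q* = 1632.
Since 4637 < 5100, the ceiling is binding.
At p = 4637: qd = 22032 - 4·4637 = 3484 and qs = 2·4637 - 8568 = 706.
Shortage = qd - qs = 3484 - 706 = 2778.

2778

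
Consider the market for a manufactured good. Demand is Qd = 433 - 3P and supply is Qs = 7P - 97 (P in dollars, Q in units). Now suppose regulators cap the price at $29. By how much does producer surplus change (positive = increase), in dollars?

-4560

Setting quantity demanded equal to quantity supplied, 433 - 3P = 7P - 97, gives P* = 53 and Q* = 274.
The ceiling of 29 is below the equilibrium price 53, so it binds.
At P = 29: Qd = 433 - 3·29 = 346 and Qs = 7·29 - 97 = 106.
Producer surplus without the control is ½ · (53 - 97/7) · 274 = 37538/7.
With the ceiling, producers sell 106 units at 29, so PS = ½ · (29 - 97/7) · 106 = 5618/7.
Change in producer surplus = 5618/7 - 37538/7 = -4560.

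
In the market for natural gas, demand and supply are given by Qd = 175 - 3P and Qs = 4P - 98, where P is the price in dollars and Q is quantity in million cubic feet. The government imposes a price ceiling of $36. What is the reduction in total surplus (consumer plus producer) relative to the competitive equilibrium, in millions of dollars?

Equilibrium: 175 - 3P = 4P - 98, so 273 = 7P and P* = 39, Q* = 58.
Because the ceiling (36) lies below the market-clearing price, it is binding.
At P = 36: Qd = 175 - 3·36 = 67 and Qs = 4·36 - 98 = 46.
Quantity traded falls to 46. At Q = 46 the demand price is (175 - 46)/3 = 43 and the supply price is (98 + 46)/4 = 36.
Deadweight loss = ½ · (43 - 36) · (58 - 46) = ½ · 7 · 12 = 42.

42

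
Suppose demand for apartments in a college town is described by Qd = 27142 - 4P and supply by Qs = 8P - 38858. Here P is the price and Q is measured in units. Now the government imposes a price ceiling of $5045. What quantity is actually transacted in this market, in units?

Equilibrium: 27142 - 4P = 8P - 38858, so 66000 = 12P and P* = 5500, Q* = 5142.
Since 5045 < 5500, the ceiling is binding.
At P = 5045: Qd = 27142 - 4·5045 = 6962 and Qs = 8·5045 - 38858 = 1502.
The quantity actually transacted is the short side, supply: 1502.

1502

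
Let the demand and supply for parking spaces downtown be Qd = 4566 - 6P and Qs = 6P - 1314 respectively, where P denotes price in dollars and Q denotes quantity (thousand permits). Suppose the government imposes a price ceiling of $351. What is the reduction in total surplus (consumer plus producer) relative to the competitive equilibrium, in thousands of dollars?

Without the control the market clears where 4566 - 6P = 6P - 1314, i.e. P* = 490 and Q* = 1626.
Since 351 < 490, the ceiling is binding.
At P = 351: Qd = 4566 - 6·351 = 2460 and Qs = 6·351 - 1314 = 792.
Quantity traded falls to 792. At Q = 792 the demand price is (4566 - 792)/6 = 629 and the supply price is (1314 + 792)/6 = 351.
Deadweight loss = ½ · (629 - 351) · (1626 - 792) = ½ · 278 · 834 = 115926.

115926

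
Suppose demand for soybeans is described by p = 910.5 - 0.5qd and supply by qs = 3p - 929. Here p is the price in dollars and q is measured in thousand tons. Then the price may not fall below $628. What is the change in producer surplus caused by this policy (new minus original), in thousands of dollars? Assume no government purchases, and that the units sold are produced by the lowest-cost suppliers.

40014

Rearranging demand gives qd = 1821 - 2p. In a free market, 1821 - 2p = 3p - 929 gives the equilibrium p* = 550, q* = 721.
Because the floor (628) lies above the market-clearing price, it is binding.
At p = 628: qd = 1821 - 2·628 = 565 and qs = 3·628 - 929 = 955.
Producer surplus without the control is ½ · (550 - 929/3) · 721 = 519841/6.
With the floor, 565 units are sold at 628. The supply price at q = 565 is 498, so PS = ½ · [(628 - 929/3) + (628 - 498)] · 565 = 759925/6.
Change in producer surplus = 759925/6 - 519841/6 = 40014.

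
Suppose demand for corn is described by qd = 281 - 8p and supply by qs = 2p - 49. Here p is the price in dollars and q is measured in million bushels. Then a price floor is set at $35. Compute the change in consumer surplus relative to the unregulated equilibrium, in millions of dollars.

-18

Setting quantity demanded equal to quantity supplied, 281 - 8p = 2p - 49, gives p* = 33 and q* = 17.
Because the floor (35) lies above the market-clearing price, it is binding.
At p = 35: qd = 281 - 8·35 = 1 and qs = 2·35 - 49 = 21.
Consumer surplus without the control is ½ · (35.125 - 33) · 17 = 18.0625.
With the floor, consumers buy 1 units at 35, so CS = ½ · (35.125 - 35) · 1 = 0.0625.
Change in consumer surplus = 0.0625 - 18.0625 = -18.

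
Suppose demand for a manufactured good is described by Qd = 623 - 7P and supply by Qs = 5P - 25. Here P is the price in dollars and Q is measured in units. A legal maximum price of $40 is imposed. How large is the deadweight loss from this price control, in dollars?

840

Equilibrium: 623 - 7P = 5P - 25, so 648 = 12P and P* = 54, Q* = 245.
Since 40 < 54, the ceiling is binding.
At P = 40: Qd = 623 - 7·40 = 343 and Qs = 5·40 - 25 = 175.
Quantity traded falls to 175. At Q = 175 the demand price is (623 - 175)/7 = 64 and the supply price is (25 + 175)/5 = 40.
Deadweight loss = ½ · (64 - 40) · (245 - 175) = ½ · 24 · 70 = 840.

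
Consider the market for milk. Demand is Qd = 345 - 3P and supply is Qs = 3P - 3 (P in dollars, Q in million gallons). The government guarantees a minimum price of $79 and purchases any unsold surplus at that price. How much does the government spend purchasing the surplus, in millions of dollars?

Without the control the market clears where 345 - 3P = 3P - 3, i.e. P* = 58 and Q* = 171.
Because the floor (79) lies above the market-clearing price, it is binding.
At P = 79: Qd = 345 - 3·79 = 108 and Qs = 3·79 - 3 = 234.
Surplus = Qs - Qd = 126.
Government expenditure = surplus × support price = 126 × 79 = 9954.

9954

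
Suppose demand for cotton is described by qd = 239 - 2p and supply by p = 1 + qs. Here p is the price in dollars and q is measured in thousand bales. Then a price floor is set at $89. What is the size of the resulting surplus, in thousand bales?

Rearranging supply gives qs = p - 1. Without the control the market clears where 239 - 2p = p - 1, i.e. p* = 80 and q* = 79.
Because the floor (89) lies above the market-clearing price, it is binding.
At p = 89: qd = 239 - 2·89 = 61 and qs = 89 - 1 = 88.
Surplus = qs - qd = 88 - 61 = 27.

27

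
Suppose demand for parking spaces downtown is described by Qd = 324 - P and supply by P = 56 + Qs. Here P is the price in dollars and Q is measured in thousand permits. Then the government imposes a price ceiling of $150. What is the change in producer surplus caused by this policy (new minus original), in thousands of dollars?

-4560

Rearranging supply gives Qs = P - 56. Setting quantity demanded equal to quantity supplied, 324 - P = P - 56, gives P* = 190 and Q* = 134.
Since 150 < 190, the ceiling is binding.
At P = 150: Qd = 324 - 150 = 174 and Qs = 150 - 56 = 94.
Producer surplus without the control is ½ · (190 - 56) · 134 = 8978.
With the ceiling, producers sell 94 units at 150, so PS = ½ · (150 - 56) · 94 = 4418.
Change in producer surplus = 4418 - 8978 = -4560.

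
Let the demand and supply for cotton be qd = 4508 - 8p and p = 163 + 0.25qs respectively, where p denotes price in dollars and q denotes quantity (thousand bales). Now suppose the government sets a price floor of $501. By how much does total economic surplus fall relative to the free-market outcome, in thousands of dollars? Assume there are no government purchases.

60492

Rearranging supply gives qs = 4p - 652. Without the control the market clears where 4508 - 8p = 4p - 652, i.e. p* = 430 and q* = 1068.
Because the floor (501) lies above the market-clearing price, it is binding.
At p = 501: qd = 4508 - 8·501 = 500 and qs = 4·501 - 652 = 1352.
Quantity traded falls to 500. At q = 500 the demand price is (4508 - 500)/8 = 501 and the supply price is (652 + 500)/4 = 288.
Deadweight loss = ½ · (501 - 288) · (1068 - 500) = ½ · 213 · 568 = 60492.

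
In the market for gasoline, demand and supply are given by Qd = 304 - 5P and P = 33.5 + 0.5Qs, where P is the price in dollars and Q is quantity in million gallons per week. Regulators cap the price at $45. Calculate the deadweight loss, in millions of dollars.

Rearranging supply gives Qs = 2P - 67. Setting quantity demanded equal to quantity supplied, 304 - 5P = 2P - 67, gives P* = 53 and Q* = 39.
Since 45 < 53, the ceiling is binding.
At P = 45: Qd = 304 - 5·45 = 79 and Qs = 2·45 - 67 = 23.
Quantity traded falls to 23. At Q = 23 the demand price is (304 - 23)/5 = 56.2 and the supply price is (67 + 23)/2 = 45.
Deadweight loss = ½ · (56.2 - 45) · (39 - 23) = ½ · 11.2 · 16 = 89.6.

89.6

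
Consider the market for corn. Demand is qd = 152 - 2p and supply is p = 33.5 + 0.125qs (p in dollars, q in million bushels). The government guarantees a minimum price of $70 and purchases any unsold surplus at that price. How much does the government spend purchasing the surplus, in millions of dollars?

Rearranging supply gives qs = 8p - 268. Equilibrium: 152 - 2p = 8p - 268, so 420 = 10p and p* = 42, q* = 68.
The floor of 70 is above the equilibrium price 42, so it binds.
At p = 70: qd = 152 - 2·70 = 12 and qs = 8·70 - 268 = 292.
Surplus = qs - qd = 280.
Government expenditure = surplus × support price = 280 × 70 = 19600.

19600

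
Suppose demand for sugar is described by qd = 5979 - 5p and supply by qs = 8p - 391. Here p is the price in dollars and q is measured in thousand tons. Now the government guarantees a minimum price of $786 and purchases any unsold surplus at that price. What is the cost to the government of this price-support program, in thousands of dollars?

Setting quantity demanded equal to quantity supplied, 5979 - 5p = 8p - 391, gives p* = 490 and q* = 3529.
The floor of 786 is above the equilibrium price 490, so it binds.
At p = 786: qd = 5979 - 5·786 = 2049 and qs = 8·786 - 391 = 5897.
Surplus = qs - qd = 3848.
Government expenditure = surplus × support price = 3848 × 786 = 3024528.

3024528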